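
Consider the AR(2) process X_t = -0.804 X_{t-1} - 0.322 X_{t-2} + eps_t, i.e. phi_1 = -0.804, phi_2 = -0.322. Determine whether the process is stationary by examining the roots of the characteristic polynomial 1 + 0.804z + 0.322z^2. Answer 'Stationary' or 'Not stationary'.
\text{Stationary}

The AR(p) characteristic polynomial is P(z) = 1 + 0.804z + 0.322z^2.
Stationarity requires all roots to lie outside the unit circle, i.e. |z| > 1 for every root.
Set 1 + (0.804) z + (0.322) z^2 = 0, i.e. a z^2 + b z + c = 0 with a = 0.322, b = 0.804, c = 1.
Discriminant D = b^2 - 4ac = (0.804)^2 - 4*(0.322)*1 = 0.646416 - (1.288) = -0.641584.
D < 0, so the roots are the complex-conjugate pair z = (-b +/- i sqrt(-D)) / (2a) = -1.2484 +/- 1.2438i.
For a conjugate pair |z|^2 = z * conj(z) = (product of roots) = c/a = 1/(0.322) = 3.10559, so |z| = sqrt(3.10559) = 1.7623 for both roots.
Moduli of all roots: 1.7623, 1.7623.
All moduli strictly greater than 1? Yes.
Verdict: Stationary.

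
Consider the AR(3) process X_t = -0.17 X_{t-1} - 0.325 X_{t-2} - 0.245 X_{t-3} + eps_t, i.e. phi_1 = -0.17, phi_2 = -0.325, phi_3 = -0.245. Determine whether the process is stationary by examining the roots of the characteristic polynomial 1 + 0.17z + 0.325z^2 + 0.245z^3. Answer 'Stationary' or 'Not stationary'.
\text{Stationary}

The AR(p) characteristic polynomial is P(z) = 1 + 0.17z + 0.325z^2 + 0.245z^3.
Stationarity requires all roots to lie outside the unit circle, i.e. |z| > 1 for every root.
Degree 3: look for a simple real root z0 first, then factor out (1 - z/z0) and solve the remaining quadratic.
Testing z0 = -2: P(-2) = 1 + (0.17)(-2) + (0.325)(-2)^2 + (0.245)(-2)^3
  = 1 + (-0.34) + (1.3) + (-1.96) = 0.  So z_0 = -2 is a root, |z_0| = 2.
Divide out the factor (1 + 0.5 z) = (1 - z/z0) (since 1/z0 = -0.5):
  P(z) = (1 + 0.5 z)(1 + (-0.33) z + (0.49) z^2)
  [check: z-coef -0.33 - (-0.5) = 0.17; z^2-coef 0.49 - (-0.5)(-0.33) = 0.325; z^3-coef -(-0.5)(0.49) = 0.245.]
Remaining roots from the quadratic factor 1 + (-0.33) z + (0.49) z^2:
  Set 1 + (-0.33) z + (0.49) z^2 = 0, i.e. a z^2 + b z + c = 0 with a = 0.49, b = -0.33, c = 1.
  Discriminant D = b^2 - 4ac = (-0.33)^2 - 4*(0.49)*1 = 0.1089 - (1.96) = -1.8511.
  D < 0, so the roots are the complex-conjugate pair z = (-b +/- i sqrt(-D)) / (2a) = 0.3367 +/- 1.3883i.
  For a conjugate pair |z|^2 = z * conj(z) = (product of roots) = c/a = 1/(0.49) = 2.040816, so |z| = sqrt(2.040816) = 1.4286 for both roots.
Moduli of all roots: 2.0000, 1.4286, 1.4286.
All moduli strictly greater than 1? Yes.
Verdict: Stationary.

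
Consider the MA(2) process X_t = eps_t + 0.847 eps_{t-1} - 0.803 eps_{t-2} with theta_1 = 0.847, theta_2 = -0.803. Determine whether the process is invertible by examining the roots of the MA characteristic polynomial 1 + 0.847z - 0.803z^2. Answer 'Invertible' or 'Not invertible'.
\text{Not invertible}

The MA(q) characteristic polynomial is P(z) = 1 + 0.847z - 0.803z^2.
Invertibility requires all roots to lie outside the unit circle, i.e. |z| > 1 for every root.
Set 1 + (0.847) z + (-0.803) z^2 = 0, i.e. a z^2 + b z + c = 0 with a = -0.803, b = 0.847, c = 1.
Discriminant D = b^2 - 4ac = (0.847)^2 - 4*(-0.803)*1 = 0.717409 - (-3.212) = 3.929409.
D >= 0, so the roots are real: z = (-b +/- sqrt(D)) / (2a) = (-0.847 +/- 1.982274) / (-1.606).
  z_1 = (-0.847 + 1.982274) / (-1.606) = -0.7069,   |z_1| = 0.7069.
  z_2 = (-0.847 - 1.982274) / (-1.606) = 1.7617,   |z_2| = 1.7617.
Moduli of all roots: 0.7069, 1.7617.
All moduli strictly greater than 1? No.
Verdict: Not invertible.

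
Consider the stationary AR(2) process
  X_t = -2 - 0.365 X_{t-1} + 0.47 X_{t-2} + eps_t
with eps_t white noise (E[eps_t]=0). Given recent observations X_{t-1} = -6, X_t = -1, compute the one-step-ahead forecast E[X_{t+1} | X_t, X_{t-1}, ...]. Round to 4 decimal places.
E[X_{t+1} \mid \mathcal F_t] = -4.4550

For an AR(p) model X_t = c + sum_i phi_i X_{t-i} + eps_t, the
one-step-ahead conditional mean is
  E[X_{t+1} | X_t, ...] = c + sum_i phi_i X_{t+1-i}.
Substitute known values:
  E[X_{t+1} | ...] = -2 + (-0.365) * (-1) + (0.47) * (-6)
                   = -4.4550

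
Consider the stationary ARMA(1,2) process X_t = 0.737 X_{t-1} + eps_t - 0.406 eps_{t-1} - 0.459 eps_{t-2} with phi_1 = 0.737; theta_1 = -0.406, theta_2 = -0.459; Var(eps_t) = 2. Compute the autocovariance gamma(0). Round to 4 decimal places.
\gamma(0) = 2.4216

Multiply the model equation by X_{t-k} and take expectations. With theta_0 = psi_0 = 1 and psi_j the MA(infinity) weights, this gives
  gamma(k) - sum_i phi_i gamma(k-i) = c_k,
  c_k = sigma^2 * sum_{j=k..q} theta_j psi_{j-k}   (c_k = 0 for k > q),
using gamma(-m) = gamma(m).
psi-weights needed (psi_j = theta_j + sum_i phi_i psi_{j-i}):
  psi_1 = theta_1 + phi_1 = -0.406 + (0.737) = 0.331
  psi_2 = theta_2 + phi_1 psi_1 = -0.459 + (0.737)(0.331) = -0.215053
Right-hand sides:
  c_0 = sigma^2 (1 + theta_1 psi_1 + theta_2 psi_2) = 2 * (1 + (-0.406)(0.331) + (-0.459)(-0.215053)) = 2 * 0.964323 = 1.928647
  c_1 = sigma^2 (theta_1 + theta_2 psi_1) = 2 * (-0.406 + (-0.459)(0.331)) = -1.115858
  c_2 = sigma^2 theta_2 = 2 * (-0.459) = -0.918
Equations for k = 0 and k = 1 (AR order 1):
  gamma(0) = phi_1 gamma(1) + c_0
  gamma(1) = phi_1 gamma(0) + c_1
Substituting the second into the first: gamma(0) (1 - phi_1^2) = c_0 + phi_1 c_1, so
  gamma(0) = (c_0 + phi_1 c_1) / (1 - phi_1^2) = (1.928647 + (0.737)(-1.115858)) / (1 - (0.737)^2) = 1.106259 / 0.456831 = 2.421594.
Therefore gamma(0) = 2.4216 (to 4 decimal places).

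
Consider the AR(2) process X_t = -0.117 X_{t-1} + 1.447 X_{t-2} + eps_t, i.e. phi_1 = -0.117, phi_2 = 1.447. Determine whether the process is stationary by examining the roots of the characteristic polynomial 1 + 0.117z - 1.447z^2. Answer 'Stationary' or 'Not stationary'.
\text{Not stationary}

The AR(p) characteristic polynomial is P(z) = 1 + 0.117z - 1.447z^2.
Stationarity requires all roots to lie outside the unit circle, i.e. |z| > 1 for every root.
Set 1 + (0.117) z + (-1.447) z^2 = 0, i.e. a z^2 + b z + c = 0 with a = -1.447, b = 0.117, c = 1.
Discriminant D = b^2 - 4ac = (0.117)^2 - 4*(-1.447)*1 = 0.013689 - (-5.788) = 5.801689.
D >= 0, so the roots are real: z = (-b +/- sqrt(D)) / (2a) = (-0.117 +/- 2.40867) / (-2.894).
  z_1 = (-0.117 + 2.40867) / (-2.894) = -0.7919,   |z_1| = 0.7919.
  z_2 = (-0.117 - 2.40867) / (-2.894) = 0.8727,   |z_2| = 0.8727.
Moduli of all roots: 0.7919, 0.8727.
All moduli strictly greater than 1? No.
Verdict: Not stationary.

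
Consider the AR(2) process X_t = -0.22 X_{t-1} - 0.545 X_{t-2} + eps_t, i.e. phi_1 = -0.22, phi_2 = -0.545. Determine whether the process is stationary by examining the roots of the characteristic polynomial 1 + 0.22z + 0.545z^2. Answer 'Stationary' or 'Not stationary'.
\text{Stationary}

The AR(p) characteristic polynomial is P(z) = 1 + 0.22z + 0.545z^2.
Stationarity requires all roots to lie outside the unit circle, i.e. |z| > 1 for every root.
Set 1 + (0.22) z + (0.545) z^2 = 0, i.e. a z^2 + b z + c = 0 with a = 0.545, b = 0.22, c = 1.
Discriminant D = b^2 - 4ac = (0.22)^2 - 4*(0.545)*1 = 0.0484 - (2.18) = -2.1316.
D < 0, so the roots are the complex-conjugate pair z = (-b +/- i sqrt(-D)) / (2a) = -0.2018 +/- 1.3394i.
For a conjugate pair |z|^2 = z * conj(z) = (product of roots) = c/a = 1/(0.545) = 1.834862, so |z| = sqrt(1.834862) = 1.3546 for both roots.
Moduli of all roots: 1.3546, 1.3546.
All moduli strictly greater than 1? Yes.
Verdict: Stationary.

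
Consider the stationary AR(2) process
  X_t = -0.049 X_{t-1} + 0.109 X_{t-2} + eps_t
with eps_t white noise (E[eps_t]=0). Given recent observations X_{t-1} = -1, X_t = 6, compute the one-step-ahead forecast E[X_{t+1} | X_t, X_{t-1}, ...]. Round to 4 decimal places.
E[X_{t+1} \mid \mathcal F_t] = -0.4030

For an AR(p) model X_t = c + sum_i phi_i X_{t-i} + eps_t, the
one-step-ahead conditional mean is
  E[X_{t+1} | X_t, ...] = c + sum_i phi_i X_{t+1-i}.
Substitute known values:
  E[X_{t+1} | ...] = (-0.049) * (6) + (0.109) * (-1)
                   = -0.4030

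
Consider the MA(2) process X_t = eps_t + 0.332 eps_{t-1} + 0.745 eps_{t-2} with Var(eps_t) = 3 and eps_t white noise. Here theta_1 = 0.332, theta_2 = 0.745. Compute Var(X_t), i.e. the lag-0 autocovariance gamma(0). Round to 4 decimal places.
\gamma(0) = 4.9957

For an MA(q) process X_t = eps_t + sum_i theta_i eps_{t-i} with
Var(eps_t) = sigma^2, the variance is
  gamma(0) = sigma^2 * (1 + sum_i theta_i^2).
  sum_i theta_i^2 = (0.332)^2 + (0.745)^2 = 0.110224 + 0.555025 = 0.665249.
  gamma(0) = 3 * (1 + 0.665249) = 3 * 1.665249 = 4.995747, which rounds to 4.9957.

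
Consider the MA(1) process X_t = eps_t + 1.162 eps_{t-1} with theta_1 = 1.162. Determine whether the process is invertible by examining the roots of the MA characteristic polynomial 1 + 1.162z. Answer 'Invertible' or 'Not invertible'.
\text{Not invertible}

The MA(q) characteristic polynomial is P(z) = 1 + 1.162z.
Invertibility requires all roots to lie outside the unit circle, i.e. |z| > 1 for every root.
This is linear in z: 1 + (1.162) z = 0  =>  z = -1/(1.162) = -0.860585,  |z| = 0.860585.
Moduli of all roots: 0.8606.
All moduli strictly greater than 1? No.
Verdict: Not invertible.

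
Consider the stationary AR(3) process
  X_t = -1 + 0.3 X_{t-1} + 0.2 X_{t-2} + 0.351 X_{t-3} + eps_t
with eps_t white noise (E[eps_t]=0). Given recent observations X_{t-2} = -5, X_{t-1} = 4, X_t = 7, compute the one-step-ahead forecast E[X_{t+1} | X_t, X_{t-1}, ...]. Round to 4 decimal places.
E[X_{t+1} \mid \mathcal F_t] = 0.1450

For an AR(p) model X_t = c + sum_i phi_i X_{t-i} + eps_t, the
one-step-ahead conditional mean is
  E[X_{t+1} | X_t, ...] = c + sum_i phi_i X_{t+1-i}.
Substitute known values:
  E[X_{t+1} | ...] = -1 + (0.3) * (7) + (0.2) * (4) + (0.351) * (-5)
                   = 0.1450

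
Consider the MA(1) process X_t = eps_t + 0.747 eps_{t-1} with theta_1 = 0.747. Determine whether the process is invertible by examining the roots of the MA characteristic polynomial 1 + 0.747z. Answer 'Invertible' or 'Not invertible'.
\text{Invertible}

The MA(q) characteristic polynomial is P(z) = 1 + 0.747z.
Invertibility requires all roots to lie outside the unit circle, i.e. |z| > 1 for every root.
This is linear in z: 1 + (0.747) z = 0  =>  z = -1/(0.747) = -1.338688,  |z| = 1.338688.
Moduli of all roots: 1.3387.
All moduli strictly greater than 1? Yes.
Verdict: Invertible.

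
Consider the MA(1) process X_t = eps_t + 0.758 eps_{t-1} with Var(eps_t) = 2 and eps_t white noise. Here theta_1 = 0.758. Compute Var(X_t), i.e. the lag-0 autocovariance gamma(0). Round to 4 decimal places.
\gamma(0) = 3.1491

For an MA(q) process X_t = eps_t + sum_i theta_i eps_{t-i} with
Var(eps_t) = sigma^2, the variance is
  gamma(0) = sigma^2 * (1 + sum_i theta_i^2).
  sum_i theta_i^2 = (0.758)^2 = 0.574564.
  gamma(0) = 2 * (1 + 0.574564) = 2 * 1.574564 = 3.149128, which rounds to 3.1491.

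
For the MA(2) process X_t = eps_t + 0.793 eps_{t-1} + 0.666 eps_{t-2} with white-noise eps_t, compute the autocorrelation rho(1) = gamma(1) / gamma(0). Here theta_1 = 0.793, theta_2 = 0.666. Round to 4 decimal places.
\rho(1) = 0.6375

For an MA(q) process with theta_0 = 1, the autocovariance is
  gamma(k) = sigma^2 * sum_{i=0..q-k} theta_i * theta_{i+k},
and rho(k) = gamma(k) / gamma(0). Sigma^2 cancels.
  numerator   = (1)*(0.793) + (0.793)*(0.666) = 1.321138.
  denominator = (1)^2 + (0.793)^2 + (0.666)^2 = 2.072405.
  rho(1) = 1.321138 / 2.072405 = 0.6375.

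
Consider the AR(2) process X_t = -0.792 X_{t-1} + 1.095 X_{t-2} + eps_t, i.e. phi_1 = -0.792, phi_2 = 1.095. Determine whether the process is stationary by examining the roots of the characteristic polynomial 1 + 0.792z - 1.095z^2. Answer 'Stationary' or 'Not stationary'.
\text{Not stationary}

The AR(p) characteristic polynomial is P(z) = 1 + 0.792z - 1.095z^2.
Stationarity requires all roots to lie outside the unit circle, i.e. |z| > 1 for every root.
Set 1 + (0.792) z + (-1.095) z^2 = 0, i.e. a z^2 + b z + c = 0 with a = -1.095, b = 0.792, c = 1.
Discriminant D = b^2 - 4ac = (0.792)^2 - 4*(-1.095)*1 = 0.627264 - (-4.38) = 5.007264.
D >= 0, so the roots are real: z = (-b +/- sqrt(D)) / (2a) = (-0.792 +/- 2.237692) / (-2.19).
  z_1 = (-0.792 + 2.237692) / (-2.19) = -0.6601,   |z_1| = 0.6601.
  z_2 = (-0.792 - 2.237692) / (-2.19) = 1.3834,   |z_2| = 1.3834.
Moduli of all roots: 0.6601, 1.3834.
All moduli strictly greater than 1? No.
Verdict: Not stationary.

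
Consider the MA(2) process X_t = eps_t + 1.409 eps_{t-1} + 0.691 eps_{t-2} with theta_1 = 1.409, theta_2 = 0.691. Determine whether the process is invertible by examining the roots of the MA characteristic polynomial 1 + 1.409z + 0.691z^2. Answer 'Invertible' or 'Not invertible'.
\text{Invertible}

The MA(q) characteristic polynomial is P(z) = 1 + 1.409z + 0.691z^2.
Invertibility requires all roots to lie outside the unit circle, i.e. |z| > 1 for every root.
Set 1 + (1.409) z + (0.691) z^2 = 0, i.e. a z^2 + b z + c = 0 with a = 0.691, b = 1.409, c = 1.
Discriminant D = b^2 - 4ac = (1.409)^2 - 4*(0.691)*1 = 1.985281 - (2.764) = -0.778719.
D < 0, so the roots are the complex-conjugate pair z = (-b +/- i sqrt(-D)) / (2a) = -1.0195 +/- 0.6385i.
For a conjugate pair |z|^2 = z * conj(z) = (product of roots) = c/a = 1/(0.691) = 1.447178, so |z| = sqrt(1.447178) = 1.203 for both roots.
Moduli of all roots: 1.2030, 1.2030.
All moduli strictly greater than 1? Yes.
Verdict: Invertible.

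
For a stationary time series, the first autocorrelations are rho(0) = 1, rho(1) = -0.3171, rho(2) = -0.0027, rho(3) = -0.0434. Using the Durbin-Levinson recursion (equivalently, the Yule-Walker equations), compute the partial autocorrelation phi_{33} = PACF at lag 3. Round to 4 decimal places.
\phi_{33} = -0.0910

The PACF at lag k is phi_{kk}, the last component of the solution
to the Yule-Walker system G_k phi = r_k where
  (G_k)_{ij} = rho(|i - j|), (r_k)_i = rho(i), i,j = 1..k.
Equivalently, Durbin-Levinson gives phi_{kk} iteratively:
  phi_{11} = rho(1)
  phi_{kk} = [rho(k) - sum_{j=1..k-1} phi_{k-1,j} rho(k-j)]
            / [1 - sum_{j=1..k-1} phi_{k-1,j} rho(j)],
  phi_{k,j} = phi_{k-1,j} - phi_{kk} phi_{k-1,k-j},  j = 1..k-1.
Step k = 1:
  phi_11 = rho(1) = -0.3171.
Step k = 2:
  phi_22 = [rho(2) - phi_11 rho(1)] / [1 - phi_11 rho(1)] = [-0.0027 - (-0.3171)(-0.3171)] / [1 - (-0.3171)(-0.3171)]
         = -0.10325241 / 0.89944759 = -0.114795.
  Update: phi_21 = phi_11 - phi_22 phi_11 = -0.3171 - (-0.114795)(-0.3171) = -0.353502.
Step k = 3:
  phi_33 = [rho(3) - phi_21 rho(2) - phi_22 rho(1)] / [1 - phi_21 rho(1) - phi_22 rho(2)]
    numerator   = -0.0434 - (-0.353502)(-0.0027) - (-0.114795)(-0.3171) = -0.08075606
    denominator = 1 - (-0.353502)(-0.3171) - (-0.114795)(-0.0027) = 0.88759469
  phi_33 = -0.08075606 / 0.88759469 = -0.091.
Therefore phi_{33} = -0.0910.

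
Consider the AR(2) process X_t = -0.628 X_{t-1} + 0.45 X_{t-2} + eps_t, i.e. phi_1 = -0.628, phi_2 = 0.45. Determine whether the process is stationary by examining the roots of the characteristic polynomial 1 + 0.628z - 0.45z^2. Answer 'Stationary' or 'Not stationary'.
\text{Not stationary}

The AR(p) characteristic polynomial is P(z) = 1 + 0.628z - 0.45z^2.
Stationarity requires all roots to lie outside the unit circle, i.e. |z| > 1 for every root.
Set 1 + (0.628) z + (-0.45) z^2 = 0, i.e. a z^2 + b z + c = 0 with a = -0.45, b = 0.628, c = 1.
Discriminant D = b^2 - 4ac = (0.628)^2 - 4*(-0.45)*1 = 0.394384 - (-1.8) = 2.194384.
D >= 0, so the roots are real: z = (-b +/- sqrt(D)) / (2a) = (-0.628 +/- 1.481345) / (-0.9).
  z_1 = (-0.628 + 1.481345) / (-0.9) = -0.9482,   |z_1| = 0.9482.
  z_2 = (-0.628 - 1.481345) / (-0.9) = 2.3437,   |z_2| = 2.3437.
Moduli of all roots: 0.9482, 2.3437.
All moduli strictly greater than 1? No.
Verdict: Not stationary.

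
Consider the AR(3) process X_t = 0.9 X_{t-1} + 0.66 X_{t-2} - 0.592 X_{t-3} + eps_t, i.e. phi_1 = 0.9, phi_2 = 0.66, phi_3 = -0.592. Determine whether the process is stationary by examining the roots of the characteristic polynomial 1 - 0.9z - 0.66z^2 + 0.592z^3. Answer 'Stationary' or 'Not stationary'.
\text{Stationary}

The AR(p) characteristic polynomial is P(z) = 1 - 0.9z - 0.66z^2 + 0.592z^3.
Stationarity requires all roots to lie outside the unit circle, i.e. |z| > 1 for every root.
Degree 3: look for a simple real root z0 first, then factor out (1 - z/z0) and solve the remaining quadratic.
Testing z0 = 1.25: P(1.25) = 1 + (-0.9)(1.25) + (-0.66)(1.25)^2 + (0.592)(1.25)^3
  = 1 + (-1.125) + (-1.03125) + (1.15625) = 0.  So z_0 = 1.25 is a root, |z_0| = 1.25.
Divide out the factor (1 - 0.8 z) = (1 - z/z0) (since 1/z0 = 0.8):
  P(z) = (1 - 0.8 z)(1 + (-0.1) z + (-0.74) z^2)
  [check: z-coef -0.1 - (0.8) = -0.9; z^2-coef -0.74 - (0.8)(-0.1) = -0.66; z^3-coef -(0.8)(-0.74) = 0.592.]
Remaining roots from the quadratic factor 1 + (-0.1) z + (-0.74) z^2:
  Set 1 + (-0.1) z + (-0.74) z^2 = 0, i.e. a z^2 + b z + c = 0 with a = -0.74, b = -0.1, c = 1.
  Discriminant D = b^2 - 4ac = (-0.1)^2 - 4*(-0.74)*1 = 0.01 - (-2.96) = 2.97.
  D >= 0, so the roots are real: z = (-b +/- sqrt(D)) / (2a) = (0.1 +/- 1.723369) / (-1.48).
    z_1 = (0.1 + 1.723369) / (-1.48) = -1.232,   |z_1| = 1.232.
    z_2 = (0.1 - 1.723369) / (-1.48) = 1.0969,   |z_2| = 1.0969.
Moduli of all roots: 1.2500, 1.2320, 1.0969.
All moduli strictly greater than 1? Yes.
Verdict: Stationary.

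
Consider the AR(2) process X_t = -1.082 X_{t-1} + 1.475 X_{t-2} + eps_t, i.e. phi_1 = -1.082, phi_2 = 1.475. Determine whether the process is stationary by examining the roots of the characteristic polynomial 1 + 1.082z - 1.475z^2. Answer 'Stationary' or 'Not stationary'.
\text{Not stationary}

The AR(p) characteristic polynomial is P(z) = 1 + 1.082z - 1.475z^2.
Stationarity requires all roots to lie outside the unit circle, i.e. |z| > 1 for every root.
Set 1 + (1.082) z + (-1.475) z^2 = 0, i.e. a z^2 + b z + c = 0 with a = -1.475, b = 1.082, c = 1.
Discriminant D = b^2 - 4ac = (1.082)^2 - 4*(-1.475)*1 = 1.170724 - (-5.9) = 7.070724.
D >= 0, so the roots are real: z = (-b +/- sqrt(D)) / (2a) = (-1.082 +/- 2.659083) / (-2.95).
  z_1 = (-1.082 + 2.659083) / (-2.95) = -0.5346,   |z_1| = 0.5346.
  z_2 = (-1.082 - 2.659083) / (-2.95) = 1.2682,   |z_2| = 1.2682.
Moduli of all roots: 0.5346, 1.2682.
All moduli strictly greater than 1? No.
Verdict: Not stationary.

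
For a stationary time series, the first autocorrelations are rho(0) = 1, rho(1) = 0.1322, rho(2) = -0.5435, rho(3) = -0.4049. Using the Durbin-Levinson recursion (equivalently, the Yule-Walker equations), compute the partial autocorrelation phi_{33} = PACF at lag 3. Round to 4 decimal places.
\phi_{33} = -0.3270

The PACF at lag k is phi_{kk}, the last component of the solution
to the Yule-Walker system G_k phi = r_k where
  (G_k)_{ij} = rho(|i - j|), (r_k)_i = rho(i), i,j = 1..k.
Equivalently, Durbin-Levinson gives phi_{kk} iteratively:
  phi_{11} = rho(1)
  phi_{kk} = [rho(k) - sum_{j=1..k-1} phi_{k-1,j} rho(k-j)]
            / [1 - sum_{j=1..k-1} phi_{k-1,j} rho(j)],
  phi_{k,j} = phi_{k-1,j} - phi_{kk} phi_{k-1,k-j},  j = 1..k-1.
Step k = 1:
  phi_11 = rho(1) = 0.1322.
Step k = 2:
  phi_22 = [rho(2) - phi_11 rho(1)] / [1 - phi_11 rho(1)] = [-0.5435 - (0.1322)(0.1322)] / [1 - (0.1322)(0.1322)]
         = -0.56097684 / 0.98252316 = -0.570955.
  Update: phi_21 = phi_11 - phi_22 phi_11 = 0.1322 - (-0.570955)(0.1322) = 0.20768.
Step k = 3:
  phi_33 = [rho(3) - phi_21 rho(2) - phi_22 rho(1)] / [1 - phi_21 rho(1) - phi_22 rho(2)]
    numerator   = -0.4049 - (0.20768)(-0.5435) - (-0.570955)(0.1322) = -0.21654546
    denominator = 1 - (0.20768)(0.1322) - (-0.570955)(-0.5435) = 0.66223044
  phi_33 = -0.21654546 / 0.66223044 = -0.327.
Therefore phi_{33} = -0.3270.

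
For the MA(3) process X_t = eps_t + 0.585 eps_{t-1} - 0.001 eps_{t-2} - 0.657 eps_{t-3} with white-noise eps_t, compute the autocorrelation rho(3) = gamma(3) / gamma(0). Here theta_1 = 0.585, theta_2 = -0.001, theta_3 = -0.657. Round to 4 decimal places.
\rho(3) = -0.3704

For an MA(q) process with theta_0 = 1, the autocovariance is
  gamma(k) = sigma^2 * sum_{i=0..q-k} theta_i * theta_{i+k},
and rho(k) = gamma(k) / gamma(0). Sigma^2 cancels.
  numerator   = (1)*(-0.657) = -0.657.
  denominator = (1)^2 + (0.585)^2 + (-0.001)^2 + (-0.657)^2 = 1.773875.
  rho(3) = -0.657 / 1.773875 = -0.3704.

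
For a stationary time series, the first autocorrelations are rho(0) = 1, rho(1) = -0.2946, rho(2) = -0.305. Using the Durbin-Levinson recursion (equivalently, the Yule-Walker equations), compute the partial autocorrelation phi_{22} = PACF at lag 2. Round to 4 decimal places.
\phi_{22} = -0.4290

The PACF at lag k is phi_{kk}, the last component of the solution
to the Yule-Walker system G_k phi = r_k where
  (G_k)_{ij} = rho(|i - j|), (r_k)_i = rho(i), i,j = 1..k.
Equivalently, Durbin-Levinson gives phi_{kk} iteratively:
  phi_{11} = rho(1)
  phi_{kk} = [rho(k) - sum_{j=1..k-1} phi_{k-1,j} rho(k-j)]
            / [1 - sum_{j=1..k-1} phi_{k-1,j} rho(j)],
  phi_{k,j} = phi_{k-1,j} - phi_{kk} phi_{k-1,k-j},  j = 1..k-1.
Step k = 1:
  phi_11 = rho(1) = -0.2946.
Step k = 2:
  phi_22 = [rho(2) - phi_11 rho(1)] / [1 - phi_11 rho(1)] = [-0.305 - (-0.2946)(-0.2946)] / [1 - (-0.2946)(-0.2946)]
         = -0.39178916 / 0.91321084 = -0.429.
Therefore phi_{22} = -0.4290.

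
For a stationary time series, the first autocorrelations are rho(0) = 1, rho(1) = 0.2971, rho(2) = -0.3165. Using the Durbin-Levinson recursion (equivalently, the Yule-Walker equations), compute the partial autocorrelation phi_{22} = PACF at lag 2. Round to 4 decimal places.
\phi_{22} = -0.4440

The PACF at lag k is phi_{kk}, the last component of the solution
to the Yule-Walker system G_k phi = r_k where
  (G_k)_{ij} = rho(|i - j|), (r_k)_i = rho(i), i,j = 1..k.
Equivalently, Durbin-Levinson gives phi_{kk} iteratively:
  phi_{11} = rho(1)
  phi_{kk} = [rho(k) - sum_{j=1..k-1} phi_{k-1,j} rho(k-j)]
            / [1 - sum_{j=1..k-1} phi_{k-1,j} rho(j)],
  phi_{k,j} = phi_{k-1,j} - phi_{kk} phi_{k-1,k-j},  j = 1..k-1.
Step k = 1:
  phi_11 = rho(1) = 0.2971.
Step k = 2:
  phi_22 = [rho(2) - phi_11 rho(1)] / [1 - phi_11 rho(1)] = [-0.3165 - (0.2971)(0.2971)] / [1 - (0.2971)(0.2971)]
         = -0.40476841 / 0.91173159 = -0.444.
Therefore phi_{22} = -0.4440.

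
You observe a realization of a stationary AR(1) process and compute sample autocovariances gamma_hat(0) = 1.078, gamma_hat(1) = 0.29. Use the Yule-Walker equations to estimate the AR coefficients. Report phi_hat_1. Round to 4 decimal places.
\hat\phi_{1} = 0.2690

The Yule-Walker equations for an AR(p) process read, in matrix form,
  Gamma_p phi = r_p,   with   (Gamma_p)_{ij} = gamma(|i - j|),
                       (r_p)_i = gamma(i),   i,j = 1..p.
Substitute the sample gammas (Toeplitz matrix and right-hand side of size 1):
  Gamma_p = [[1.078]]
  r_p     = [0.29]
With p = 1 this is the single equation gamma(0) phi_1 = gamma(1):
  phi_hat_1 = gamma(1) / gamma(0) = 0.29 / 1.078 = 0.2690.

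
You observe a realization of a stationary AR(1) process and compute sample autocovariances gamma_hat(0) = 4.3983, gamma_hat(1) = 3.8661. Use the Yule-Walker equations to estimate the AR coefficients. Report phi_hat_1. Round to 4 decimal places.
\hat\phi_{1} = 0.8790

The Yule-Walker equations for an AR(p) process read, in matrix form,
  Gamma_p phi = r_p,   with   (Gamma_p)_{ij} = gamma(|i - j|),
                       (r_p)_i = gamma(i),   i,j = 1..p.
Substitute the sample gammas (Toeplitz matrix and right-hand side of size 1):
  Gamma_p = [[4.3983]]
  r_p     = [3.8661]
With p = 1 this is the single equation gamma(0) phi_1 = gamma(1):
  phi_hat_1 = gamma(1) / gamma(0) = 3.8661 / 4.3983 = 0.8790.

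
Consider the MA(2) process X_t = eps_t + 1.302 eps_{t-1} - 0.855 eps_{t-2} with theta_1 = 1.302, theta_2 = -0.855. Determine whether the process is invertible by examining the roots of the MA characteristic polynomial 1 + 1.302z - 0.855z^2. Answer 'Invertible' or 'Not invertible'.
\text{Not invertible}

The MA(q) characteristic polynomial is P(z) = 1 + 1.302z - 0.855z^2.
Invertibility requires all roots to lie outside the unit circle, i.e. |z| > 1 for every root.
Set 1 + (1.302) z + (-0.855) z^2 = 0, i.e. a z^2 + b z + c = 0 with a = -0.855, b = 1.302, c = 1.
Discriminant D = b^2 - 4ac = (1.302)^2 - 4*(-0.855)*1 = 1.695204 - (-3.42) = 5.115204.
D >= 0, so the roots are real: z = (-b +/- sqrt(D)) / (2a) = (-1.302 +/- 2.261682) / (-1.71).
  z_1 = (-1.302 + 2.261682) / (-1.71) = -0.5612,   |z_1| = 0.5612.
  z_2 = (-1.302 - 2.261682) / (-1.71) = 2.084,   |z_2| = 2.084.
Moduli of all roots: 0.5612, 2.0840.
All moduli strictly greater than 1? No.
Verdict: Not invertible.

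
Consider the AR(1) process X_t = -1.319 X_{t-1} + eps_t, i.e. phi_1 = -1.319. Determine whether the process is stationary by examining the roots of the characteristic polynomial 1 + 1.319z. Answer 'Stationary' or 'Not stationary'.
\text{Not stationary}

The AR(p) characteristic polynomial is P(z) = 1 + 1.319z.
Stationarity requires all roots to lie outside the unit circle, i.e. |z| > 1 for every root.
This is linear in z: 1 + (1.319) z = 0  =>  z = -1/(1.319) = -0.75815,  |z| = 0.75815.
Moduli of all roots: 0.7582.
All moduli strictly greater than 1? No.
Verdict: Not stationary.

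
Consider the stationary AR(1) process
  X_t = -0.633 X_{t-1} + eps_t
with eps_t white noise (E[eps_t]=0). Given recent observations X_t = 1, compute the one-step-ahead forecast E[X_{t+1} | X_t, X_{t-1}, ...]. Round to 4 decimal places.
E[X_{t+1} \mid \mathcal F_t] = -0.6330

For an AR(p) model X_t = c + sum_i phi_i X_{t-i} + eps_t, the
one-step-ahead conditional mean is
  E[X_{t+1} | X_t, ...] = c + sum_i phi_i X_{t+1-i}.
Substitute known values:
  E[X_{t+1} | ...] = (-0.633) * (1)
                   = -0.6330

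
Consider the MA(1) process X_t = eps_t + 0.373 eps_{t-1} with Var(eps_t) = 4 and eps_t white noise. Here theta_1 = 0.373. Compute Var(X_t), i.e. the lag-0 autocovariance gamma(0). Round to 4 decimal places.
\gamma(0) = 4.5565

For an MA(q) process X_t = eps_t + sum_i theta_i eps_{t-i} with
Var(eps_t) = sigma^2, the variance is
  gamma(0) = sigma^2 * (1 + sum_i theta_i^2).
  sum_i theta_i^2 = (0.373)^2 = 0.139129.
  gamma(0) = 4 * (1 + 0.139129) = 4 * 1.139129 = 4.556516, which rounds to 4.5565.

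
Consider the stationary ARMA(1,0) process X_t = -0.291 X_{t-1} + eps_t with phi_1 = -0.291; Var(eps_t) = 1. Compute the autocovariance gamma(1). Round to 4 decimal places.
\gamma(1) = -0.3179

Multiply the model equation by X_{t-k} and take expectations. With theta_0 = psi_0 = 1 and psi_j the MA(infinity) weights, this gives
  gamma(k) - sum_i phi_i gamma(k-i) = c_k,
  c_k = sigma^2 * sum_{j=k..q} theta_j psi_{j-k}   (c_k = 0 for k > q),
using gamma(-m) = gamma(m).
Pure AR (q = 0): c_0 = sigma^2 = 1, c_k = 0 for k >= 1.
Equations for k = 0 and k = 1 (AR order 1):
  gamma(0) = phi_1 gamma(1) + c_0
  gamma(1) = phi_1 gamma(0) + c_1
Substituting the second into the first: gamma(0) (1 - phi_1^2) = c_0 + phi_1 c_1, so
  gamma(0) = c_0 / (1 - phi_1^2) = 1 / (1 - (-0.291)^2) = 1 / 0.915319 = 1.092515.
  gamma(1) = phi_1 gamma(0) = (-0.291)(1.092515) = -0.317922.
Therefore gamma(1) = -0.3179 (to 4 decimal places).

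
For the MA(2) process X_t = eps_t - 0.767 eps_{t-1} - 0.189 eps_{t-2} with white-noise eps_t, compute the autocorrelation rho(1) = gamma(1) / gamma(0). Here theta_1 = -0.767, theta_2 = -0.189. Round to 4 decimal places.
\rho(1) = -0.3830

For an MA(q) process with theta_0 = 1, the autocovariance is
  gamma(k) = sigma^2 * sum_{i=0..q-k} theta_i * theta_{i+k},
and rho(k) = gamma(k) / gamma(0). Sigma^2 cancels.
  numerator   = (1)*(-0.767) + (-0.767)*(-0.189) = -0.622037.
  denominator = (1)^2 + (-0.767)^2 + (-0.189)^2 = 1.62401.
  rho(1) = -0.622037 / 1.62401 = -0.3830.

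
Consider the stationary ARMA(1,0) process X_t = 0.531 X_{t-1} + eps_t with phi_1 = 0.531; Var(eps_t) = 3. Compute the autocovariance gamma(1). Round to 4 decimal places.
\gamma(1) = 2.2185

Multiply the model equation by X_{t-k} and take expectations. With theta_0 = psi_0 = 1 and psi_j the MA(infinity) weights, this gives
  gamma(k) - sum_i phi_i gamma(k-i) = c_k,
  c_k = sigma^2 * sum_{j=k..q} theta_j psi_{j-k}   (c_k = 0 for k > q),
using gamma(-m) = gamma(m).
Pure AR (q = 0): c_0 = sigma^2 = 3, c_k = 0 for k >= 1.
Equations for k = 0 and k = 1 (AR order 1):
  gamma(0) = phi_1 gamma(1) + c_0
  gamma(1) = phi_1 gamma(0) + c_1
Substituting the second into the first: gamma(0) (1 - phi_1^2) = c_0 + phi_1 c_1, so
  gamma(0) = c_0 / (1 - phi_1^2) = 3 / (1 - (0.531)^2) = 3 / 0.718039 = 4.178046.
  gamma(1) = phi_1 gamma(0) = (0.531)(4.178046) = 2.218542.
Therefore gamma(1) = 2.2185 (to 4 decimal places).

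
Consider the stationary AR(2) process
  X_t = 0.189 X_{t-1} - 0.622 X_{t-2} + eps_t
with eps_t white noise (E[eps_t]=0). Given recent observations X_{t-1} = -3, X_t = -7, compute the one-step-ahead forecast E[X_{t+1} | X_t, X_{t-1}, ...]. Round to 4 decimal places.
E[X_{t+1} \mid \mathcal F_t] = 0.5430

For an AR(p) model X_t = c + sum_i phi_i X_{t-i} + eps_t, the
one-step-ahead conditional mean is
  E[X_{t+1} | X_t, ...] = c + sum_i phi_i X_{t+1-i}.
Substitute known values:
  E[X_{t+1} | ...] = (0.189) * (-7) + (-0.622) * (-3)
                   = 0.5430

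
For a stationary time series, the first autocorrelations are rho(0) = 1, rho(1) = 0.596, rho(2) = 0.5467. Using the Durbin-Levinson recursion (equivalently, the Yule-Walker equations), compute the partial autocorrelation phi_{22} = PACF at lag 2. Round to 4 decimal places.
\phi_{22} = 0.2970

The PACF at lag k is phi_{kk}, the last component of the solution
to the Yule-Walker system G_k phi = r_k where
  (G_k)_{ij} = rho(|i - j|), (r_k)_i = rho(i), i,j = 1..k.
Equivalently, Durbin-Levinson gives phi_{kk} iteratively:
  phi_{11} = rho(1)
  phi_{kk} = [rho(k) - sum_{j=1..k-1} phi_{k-1,j} rho(k-j)]
            / [1 - sum_{j=1..k-1} phi_{k-1,j} rho(j)],
  phi_{k,j} = phi_{k-1,j} - phi_{kk} phi_{k-1,k-j},  j = 1..k-1.
Step k = 1:
  phi_11 = rho(1) = 0.596.
Step k = 2:
  phi_22 = [rho(2) - phi_11 rho(1)] / [1 - phi_11 rho(1)] = [0.5467 - (0.596)(0.596)] / [1 - (0.596)(0.596)]
         = 0.191484 / 0.644784 = 0.297.
Therefore phi_{22} = 0.2970.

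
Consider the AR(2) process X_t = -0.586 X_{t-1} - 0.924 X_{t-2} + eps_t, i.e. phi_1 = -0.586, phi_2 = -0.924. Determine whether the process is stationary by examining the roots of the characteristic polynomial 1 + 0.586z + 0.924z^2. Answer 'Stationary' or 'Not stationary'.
\text{Stationary}

The AR(p) characteristic polynomial is P(z) = 1 + 0.586z + 0.924z^2.
Stationarity requires all roots to lie outside the unit circle, i.e. |z| > 1 for every root.
Set 1 + (0.586) z + (0.924) z^2 = 0, i.e. a z^2 + b z + c = 0 with a = 0.924, b = 0.586, c = 1.
Discriminant D = b^2 - 4ac = (0.586)^2 - 4*(0.924)*1 = 0.343396 - (3.696) = -3.352604.
D < 0, so the roots are the complex-conjugate pair z = (-b +/- i sqrt(-D)) / (2a) = -0.3171 +/- 0.9908i.
For a conjugate pair |z|^2 = z * conj(z) = (product of roots) = c/a = 1/(0.924) = 1.082251, so |z| = sqrt(1.082251) = 1.0403 for both roots.
Moduli of all roots: 1.0403, 1.0403.
All moduli strictly greater than 1? Yes.
Verdict: Stationary.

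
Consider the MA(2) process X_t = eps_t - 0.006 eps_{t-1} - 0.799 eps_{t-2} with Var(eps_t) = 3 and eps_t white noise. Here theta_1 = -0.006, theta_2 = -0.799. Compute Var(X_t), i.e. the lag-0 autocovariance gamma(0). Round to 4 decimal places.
\gamma(0) = 4.9153

For an MA(q) process X_t = eps_t + sum_i theta_i eps_{t-i} with
Var(eps_t) = sigma^2, the variance is
  gamma(0) = sigma^2 * (1 + sum_i theta_i^2).
  sum_i theta_i^2 = (-0.006)^2 + (-0.799)^2 = 0.000036 + 0.638401 = 0.638437.
  gamma(0) = 3 * (1 + 0.638437) = 3 * 1.638437 = 4.915311, which rounds to 4.9153.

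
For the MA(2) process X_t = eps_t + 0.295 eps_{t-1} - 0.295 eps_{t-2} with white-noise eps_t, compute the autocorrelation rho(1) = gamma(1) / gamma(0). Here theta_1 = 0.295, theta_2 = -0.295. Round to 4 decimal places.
\rho(1) = 0.1771

For an MA(q) process with theta_0 = 1, the autocovariance is
  gamma(k) = sigma^2 * sum_{i=0..q-k} theta_i * theta_{i+k},
and rho(k) = gamma(k) / gamma(0). Sigma^2 cancels.
  numerator   = (1)*(0.295) + (0.295)*(-0.295) = 0.207975.
  denominator = (1)^2 + (0.295)^2 + (-0.295)^2 = 1.17405.
  rho(1) = 0.207975 / 1.17405 = 0.1771.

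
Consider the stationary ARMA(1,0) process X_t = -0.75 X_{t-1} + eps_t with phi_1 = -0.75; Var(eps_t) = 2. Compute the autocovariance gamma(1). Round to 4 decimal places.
\gamma(1) = -3.4286

Multiply the model equation by X_{t-k} and take expectations. With theta_0 = psi_0 = 1 and psi_j the MA(infinity) weights, this gives
  gamma(k) - sum_i phi_i gamma(k-i) = c_k,
  c_k = sigma^2 * sum_{j=k..q} theta_j psi_{j-k}   (c_k = 0 for k > q),
using gamma(-m) = gamma(m).
Pure AR (q = 0): c_0 = sigma^2 = 2, c_k = 0 for k >= 1.
Equations for k = 0 and k = 1 (AR order 1):
  gamma(0) = phi_1 gamma(1) + c_0
  gamma(1) = phi_1 gamma(0) + c_1
Substituting the second into the first: gamma(0) (1 - phi_1^2) = c_0 + phi_1 c_1, so
  gamma(0) = c_0 / (1 - phi_1^2) = 2 / (1 - (-0.75)^2) = 2 / 0.4375 = 4.571429.
  gamma(1) = phi_1 gamma(0) = (-0.75)(4.571429) = -3.428571.
Therefore gamma(1) = -3.4286 (to 4 decimal places).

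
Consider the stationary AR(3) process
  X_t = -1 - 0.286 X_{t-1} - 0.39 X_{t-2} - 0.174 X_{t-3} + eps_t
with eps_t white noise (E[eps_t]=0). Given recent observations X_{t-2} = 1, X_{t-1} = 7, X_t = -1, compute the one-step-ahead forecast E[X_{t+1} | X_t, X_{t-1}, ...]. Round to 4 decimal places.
E[X_{t+1} \mid \mathcal F_t] = -3.6180

For an AR(p) model X_t = c + sum_i phi_i X_{t-i} + eps_t, the
one-step-ahead conditional mean is
  E[X_{t+1} | X_t, ...] = c + sum_i phi_i X_{t+1-i}.
Substitute known values:
  E[X_{t+1} | ...] = -1 + (-0.286) * (-1) + (-0.39) * (7) + (-0.174) * (1)
                   = -3.6180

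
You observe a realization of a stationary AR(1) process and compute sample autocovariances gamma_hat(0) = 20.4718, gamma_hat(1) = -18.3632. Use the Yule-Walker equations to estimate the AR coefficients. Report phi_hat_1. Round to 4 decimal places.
\hat\phi_{1} = -0.8970

The Yule-Walker equations for an AR(p) process read, in matrix form,
  Gamma_p phi = r_p,   with   (Gamma_p)_{ij} = gamma(|i - j|),
                       (r_p)_i = gamma(i),   i,j = 1..p.
Substitute the sample gammas (Toeplitz matrix and right-hand side of size 1):
  Gamma_p = [[20.4718]]
  r_p     = [-18.3632]
With p = 1 this is the single equation gamma(0) phi_1 = gamma(1):
  phi_hat_1 = gamma(1) / gamma(0) = -18.3632 / 20.4718 = -0.8970.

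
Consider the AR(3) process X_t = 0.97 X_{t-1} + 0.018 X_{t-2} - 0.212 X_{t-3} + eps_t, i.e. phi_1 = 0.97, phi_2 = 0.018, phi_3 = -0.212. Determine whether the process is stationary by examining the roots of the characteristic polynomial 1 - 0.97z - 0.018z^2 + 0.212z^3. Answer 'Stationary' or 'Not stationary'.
\text{Stationary}

The AR(p) characteristic polynomial is P(z) = 1 - 0.97z - 0.018z^2 + 0.212z^3.
Stationarity requires all roots to lie outside the unit circle, i.e. |z| > 1 for every root.
Degree 3: look for a simple real root z0 first, then factor out (1 - z/z0) and solve the remaining quadratic.
Testing z0 = -2.5: P(-2.5) = 1 + (-0.97)(-2.5) + (-0.018)(-2.5)^2 + (0.212)(-2.5)^3
  = 1 + (2.425) + (-0.1125) + (-3.3125) = 0.  So z_0 = -2.5 is a root, |z_0| = 2.5.
Divide out the factor (1 + 0.4 z) = (1 - z/z0) (since 1/z0 = -0.4):
  P(z) = (1 + 0.4 z)(1 + (-1.37) z + (0.53) z^2)
  [check: z-coef -1.37 - (-0.4) = -0.97; z^2-coef 0.53 - (-0.4)(-1.37) = -0.018; z^3-coef -(-0.4)(0.53) = 0.212.]
Remaining roots from the quadratic factor 1 + (-1.37) z + (0.53) z^2:
  Set 1 + (-1.37) z + (0.53) z^2 = 0, i.e. a z^2 + b z + c = 0 with a = 0.53, b = -1.37, c = 1.
  Discriminant D = b^2 - 4ac = (-1.37)^2 - 4*(0.53)*1 = 1.8769 - (2.12) = -0.2431.
  D < 0, so the roots are the complex-conjugate pair z = (-b +/- i sqrt(-D)) / (2a) = 1.2925 +/- 0.4651i.
  For a conjugate pair |z|^2 = z * conj(z) = (product of roots) = c/a = 1/(0.53) = 1.886792, so |z| = sqrt(1.886792) = 1.3736 for both roots.
Moduli of all roots: 2.5000, 1.3736, 1.3736.
All moduli strictly greater than 1? Yes.
Verdict: Stationary.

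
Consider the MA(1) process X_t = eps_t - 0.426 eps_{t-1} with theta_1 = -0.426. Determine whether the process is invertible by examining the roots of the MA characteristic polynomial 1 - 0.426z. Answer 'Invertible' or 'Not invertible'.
\text{Invertible}

The MA(q) characteristic polynomial is P(z) = 1 - 0.426z.
Invertibility requires all roots to lie outside the unit circle, i.e. |z| > 1 for every root.
This is linear in z: 1 + (-0.426) z = 0  =>  z = -1/(-0.426) = 2.347418,  |z| = 2.347418.
Moduli of all roots: 2.3474.
All moduli strictly greater than 1? Yes.
Verdict: Invertible.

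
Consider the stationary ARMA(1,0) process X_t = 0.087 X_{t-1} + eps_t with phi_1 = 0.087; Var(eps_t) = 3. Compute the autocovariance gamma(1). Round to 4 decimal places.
\gamma(1) = 0.2630

Multiply the model equation by X_{t-k} and take expectations. With theta_0 = psi_0 = 1 and psi_j the MA(infinity) weights, this gives
  gamma(k) - sum_i phi_i gamma(k-i) = c_k,
  c_k = sigma^2 * sum_{j=k..q} theta_j psi_{j-k}   (c_k = 0 for k > q),
using gamma(-m) = gamma(m).
Pure AR (q = 0): c_0 = sigma^2 = 3, c_k = 0 for k >= 1.
Equations for k = 0 and k = 1 (AR order 1):
  gamma(0) = phi_1 gamma(1) + c_0
  gamma(1) = phi_1 gamma(0) + c_1
Substituting the second into the first: gamma(0) (1 - phi_1^2) = c_0 + phi_1 c_1, so
  gamma(0) = c_0 / (1 - phi_1^2) = 3 / (1 - (0.087)^2) = 3 / 0.992431 = 3.02288.
  gamma(1) = phi_1 gamma(0) = (0.087)(3.02288) = 0.262991.
Therefore gamma(1) = 0.2630 (to 4 decimal places).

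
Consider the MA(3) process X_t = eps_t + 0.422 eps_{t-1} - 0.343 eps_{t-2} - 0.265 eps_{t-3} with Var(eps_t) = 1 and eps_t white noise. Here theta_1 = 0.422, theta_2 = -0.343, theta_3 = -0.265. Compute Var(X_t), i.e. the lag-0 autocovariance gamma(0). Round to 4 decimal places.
\gamma(0) = 1.3660

For an MA(q) process X_t = eps_t + sum_i theta_i eps_{t-i} with
Var(eps_t) = sigma^2, the variance is
  gamma(0) = sigma^2 * (1 + sum_i theta_i^2).
  sum_i theta_i^2 = (0.422)^2 + (-0.343)^2 + (-0.265)^2 = 0.178084 + 0.117649 + 0.070225 = 0.365958.
  gamma(0) = 1 * (1 + 0.365958) = 1 * 1.365958 = 1.365958, which rounds to 1.3660.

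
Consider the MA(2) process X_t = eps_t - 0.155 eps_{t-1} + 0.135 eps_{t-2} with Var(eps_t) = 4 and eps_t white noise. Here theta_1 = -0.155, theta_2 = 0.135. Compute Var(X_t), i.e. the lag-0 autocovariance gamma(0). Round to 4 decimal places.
\gamma(0) = 4.1690

For an MA(q) process X_t = eps_t + sum_i theta_i eps_{t-i} with
Var(eps_t) = sigma^2, the variance is
  gamma(0) = sigma^2 * (1 + sum_i theta_i^2).
  sum_i theta_i^2 = (-0.155)^2 + (0.135)^2 = 0.024025 + 0.018225 = 0.04225.
  gamma(0) = 4 * (1 + 0.04225) = 4 * 1.04225 = 4.169, which rounds to 4.1690.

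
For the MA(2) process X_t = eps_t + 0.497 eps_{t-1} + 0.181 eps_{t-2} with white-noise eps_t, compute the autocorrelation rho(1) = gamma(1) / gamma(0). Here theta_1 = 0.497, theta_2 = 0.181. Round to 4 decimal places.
\rho(1) = 0.4586

For an MA(q) process with theta_0 = 1, the autocovariance is
  gamma(k) = sigma^2 * sum_{i=0..q-k} theta_i * theta_{i+k},
and rho(k) = gamma(k) / gamma(0). Sigma^2 cancels.
  numerator   = (1)*(0.497) + (0.497)*(0.181) = 0.586957.
  denominator = (1)^2 + (0.497)^2 + (0.181)^2 = 1.27977.
  rho(1) = 0.586957 / 1.27977 = 0.4586.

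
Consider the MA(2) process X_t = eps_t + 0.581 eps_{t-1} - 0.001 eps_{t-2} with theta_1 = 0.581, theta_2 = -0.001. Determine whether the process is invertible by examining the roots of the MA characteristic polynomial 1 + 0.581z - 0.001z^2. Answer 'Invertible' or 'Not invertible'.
\text{Invertible}

The MA(q) characteristic polynomial is P(z) = 1 + 0.581z - 0.001z^2.
Invertibility requires all roots to lie outside the unit circle, i.e. |z| > 1 for every root.
Set 1 + (0.581) z + (-0.001) z^2 = 0, i.e. a z^2 + b z + c = 0 with a = -0.001, b = 0.581, c = 1.
Discriminant D = b^2 - 4ac = (0.581)^2 - 4*(-0.001)*1 = 0.337561 - (-0.004) = 0.341561.
D >= 0, so the roots are real: z = (-b +/- sqrt(D)) / (2a) = (-0.581 +/- 0.584432) / (-0.002).
  z_1 = (-0.581 + 0.584432) / (-0.002) = -1.7161,   |z_1| = 1.7161.
  z_2 = (-0.581 - 0.584432) / (-0.002) = 582.7161,   |z_2| = 582.7161.
Moduli of all roots: 1.7161, 582.7161.
All moduli strictly greater than 1? Yes.
Verdict: Invertible.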